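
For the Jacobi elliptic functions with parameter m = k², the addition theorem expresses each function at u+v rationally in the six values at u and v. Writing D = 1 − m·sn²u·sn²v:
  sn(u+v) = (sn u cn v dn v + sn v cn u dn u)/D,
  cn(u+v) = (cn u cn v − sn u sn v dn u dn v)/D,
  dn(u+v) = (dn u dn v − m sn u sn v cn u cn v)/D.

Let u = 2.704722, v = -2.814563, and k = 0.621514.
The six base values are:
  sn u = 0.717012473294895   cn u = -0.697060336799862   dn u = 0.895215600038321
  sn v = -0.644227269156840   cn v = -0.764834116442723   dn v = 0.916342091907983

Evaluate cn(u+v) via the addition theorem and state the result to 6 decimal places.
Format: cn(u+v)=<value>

cn(u+v)=0.993983

m = k² = 0.386279652196
D = 1 − m·sn²u·sn²v = 0.917579838513738
cn(u+v) = (cn u·cn v − sn u·sn v·dn u·dn v)/D = 0.9120586362964399/0.917579838513738 = 0.9939828645033863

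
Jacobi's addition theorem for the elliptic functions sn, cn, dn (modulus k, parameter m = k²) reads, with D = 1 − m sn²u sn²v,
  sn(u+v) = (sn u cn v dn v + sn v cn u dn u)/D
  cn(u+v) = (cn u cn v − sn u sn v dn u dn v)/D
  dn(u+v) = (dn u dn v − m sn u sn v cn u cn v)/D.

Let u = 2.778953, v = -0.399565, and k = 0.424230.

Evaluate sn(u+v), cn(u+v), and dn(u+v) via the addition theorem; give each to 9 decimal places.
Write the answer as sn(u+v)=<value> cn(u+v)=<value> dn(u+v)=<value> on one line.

sn u = 0.4937345596066312, cn u = -0.8696126635750229, dn u = 0.9778178562651973
sn v = -0.3873118272732289, cn v = 0.9219487775653659, dn v = 0.9864088681114403
m = k² = 0.1799710929
D = 1 − m·sn²u·sn²v = 0.9934187054719377
sn(u+v) = (sn u·cn v·dn v + sn v·cn u·dn u)/D = 0.7783513917276428/0.9934187054719377 = 0.7835078879029925
cn(u+v) = (cn u·cn v − sn u·sn v·dn u·dn v)/D = -0.6172923419071242/0.9934187054719377 = -0.6213818388026736
dn(u+v) = (dn u·dn v − m·sn u·sn v·cn u·cn v)/D = 0.9369357913831916/0.9934187054719377 = 0.9431428925410529

sn(u+v)=0.783507888 cn(u+v)=-0.621381839 dn(u+v)=0.943142893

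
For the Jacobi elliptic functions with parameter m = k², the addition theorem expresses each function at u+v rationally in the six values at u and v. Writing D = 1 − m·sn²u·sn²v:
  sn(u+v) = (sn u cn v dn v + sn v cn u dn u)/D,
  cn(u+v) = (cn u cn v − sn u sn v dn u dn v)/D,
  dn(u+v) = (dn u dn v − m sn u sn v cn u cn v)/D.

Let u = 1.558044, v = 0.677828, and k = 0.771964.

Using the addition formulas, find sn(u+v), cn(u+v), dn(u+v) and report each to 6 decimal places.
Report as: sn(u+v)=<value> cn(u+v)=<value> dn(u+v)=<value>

sn u = 0.9689786186875161, cn u = 0.2471445660467438, dn u = 0.6636800061557875
sn v = 0.6050786578923485, cn v = 0.7961656974293695, dn v = 0.884205054984135
m = k² = 0.595928417296
D = 1 − m·sn²u·sn²v = 0.7951451956802846
sn(u+v) = (sn u·cn v·dn v + sn v·cn u·dn u)/D = 0.7813834672854185/0.7951451956802846 = 0.9826928107349095
cn(u+v) = (cn u·cn v − sn u·sn v·dn u·dn v)/D = -0.147294803935697/0.7951451956802846 = -0.1852426509471384
dn(u+v) = (dn u·dn v − m·sn u·sn v·cn u·cn v)/D = 0.5180789075822249/0.7951451956802846 = 0.6515525848571389

sn(u+v)=0.982693 cn(u+v)=-0.185243 dn(u+v)=0.651553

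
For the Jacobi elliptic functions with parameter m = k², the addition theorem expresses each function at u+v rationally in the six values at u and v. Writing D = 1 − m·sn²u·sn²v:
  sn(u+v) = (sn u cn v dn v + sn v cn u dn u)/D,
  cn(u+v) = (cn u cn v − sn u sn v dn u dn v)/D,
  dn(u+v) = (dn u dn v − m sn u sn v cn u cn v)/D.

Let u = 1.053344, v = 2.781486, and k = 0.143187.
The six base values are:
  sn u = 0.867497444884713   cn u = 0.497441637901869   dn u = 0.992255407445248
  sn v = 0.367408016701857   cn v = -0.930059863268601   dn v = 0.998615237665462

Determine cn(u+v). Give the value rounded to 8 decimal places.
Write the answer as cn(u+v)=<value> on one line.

m = k² = 0.020502516969
D = 1 − m·sn²u·sn²v = 0.9979172322467097
cn(u+v) = (cn u·cn v − sn u·sn v·dn u·dn v)/D = -0.7784696772511875/0.9979172322467097 = -0.7800944327803035

cn(u+v)=-0.78009443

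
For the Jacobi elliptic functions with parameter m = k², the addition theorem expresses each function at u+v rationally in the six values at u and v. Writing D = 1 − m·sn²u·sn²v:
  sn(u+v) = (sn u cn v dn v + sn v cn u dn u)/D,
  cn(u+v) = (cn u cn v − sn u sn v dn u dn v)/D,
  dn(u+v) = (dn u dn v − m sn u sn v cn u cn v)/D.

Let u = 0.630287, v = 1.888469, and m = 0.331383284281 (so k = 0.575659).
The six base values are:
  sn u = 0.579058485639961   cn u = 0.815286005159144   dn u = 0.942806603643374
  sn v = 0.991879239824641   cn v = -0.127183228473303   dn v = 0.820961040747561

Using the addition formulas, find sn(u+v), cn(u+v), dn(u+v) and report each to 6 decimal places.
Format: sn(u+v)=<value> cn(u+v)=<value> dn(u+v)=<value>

m = k² = 0.331383284281
D = 1 − m·sn²u·sn²v = 0.8906816521890135
sn(u+v) = (sn u·cn v·dn v + sn v·cn u·dn u)/D = 0.7019540201177864/0.8906816521890135 = 0.7881087685960586
cn(u+v) = (cn u·cn v − sn u·sn v·dn u·dn v)/D = -0.548246622594822/0.8906816521890135 = -0.6155360012720655
dn(u+v) = (dn u·dn v − m·sn u·sn v·cn u·cn v)/D = 0.7937431508471307/0.8906816521890135 = 0.8911636934435119

sn(u+v)=0.788109 cn(u+v)=-0.615536 dn(u+v)=0.891164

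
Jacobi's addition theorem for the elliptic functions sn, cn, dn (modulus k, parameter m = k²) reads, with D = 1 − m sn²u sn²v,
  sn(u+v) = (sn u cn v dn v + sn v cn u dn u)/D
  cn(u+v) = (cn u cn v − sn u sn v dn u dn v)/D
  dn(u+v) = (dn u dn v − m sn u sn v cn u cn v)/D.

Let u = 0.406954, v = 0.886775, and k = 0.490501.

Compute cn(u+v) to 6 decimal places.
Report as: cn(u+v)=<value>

cn(u+v)=0.332728

sn u = 0.3934158490287323, cn u = 0.9193606309457686, dn u = 0.9812044865106431
sn v = 0.7597883002663291, cn v = 0.650170545917302, dn v = 0.9279611589407064
m = k² = 0.240591231001
D = 1 − m·sn²u·sn²v = 0.9785034531657737
cn(u+v) = (cn u·cn v − sn u·sn v·dn u·dn v)/D = 0.3255752616656032/0.9785034531657737 = 0.3327277595314176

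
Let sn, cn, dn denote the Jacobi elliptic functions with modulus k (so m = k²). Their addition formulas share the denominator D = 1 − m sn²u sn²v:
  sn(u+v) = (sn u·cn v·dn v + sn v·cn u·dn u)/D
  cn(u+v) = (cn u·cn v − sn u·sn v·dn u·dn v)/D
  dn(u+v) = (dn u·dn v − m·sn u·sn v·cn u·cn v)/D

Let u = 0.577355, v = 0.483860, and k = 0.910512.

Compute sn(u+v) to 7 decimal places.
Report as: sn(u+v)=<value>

sn u = 0.5250149388214199, cn u = 0.8510930113767477, dn u = 0.8783422013434711
sn v = 0.452031583535113, cn v = 0.8920019324456299, dn v = 0.9113735537382469
m = k² = 0.829032102144
D = 1 − m·sn²u·sn²v = 0.9533069513927904
sn(u+v) = (sn u·cn v·dn v + sn v·cn u·dn u)/D = 0.764725925545686/0.9533069513927904 = 0.8021822608430728

sn(u+v)=0.8021823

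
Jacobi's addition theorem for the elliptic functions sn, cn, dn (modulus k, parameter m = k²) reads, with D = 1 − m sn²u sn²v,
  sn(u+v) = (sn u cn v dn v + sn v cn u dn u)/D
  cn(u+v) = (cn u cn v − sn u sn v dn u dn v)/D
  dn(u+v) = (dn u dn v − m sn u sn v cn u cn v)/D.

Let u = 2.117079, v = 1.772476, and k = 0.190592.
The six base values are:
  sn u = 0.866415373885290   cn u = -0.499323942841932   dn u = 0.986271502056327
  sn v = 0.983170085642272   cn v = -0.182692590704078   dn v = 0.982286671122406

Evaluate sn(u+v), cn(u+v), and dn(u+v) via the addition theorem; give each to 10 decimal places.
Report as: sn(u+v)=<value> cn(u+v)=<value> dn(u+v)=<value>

sn(u+v)=-0.6569816124 cn(u+v)=-0.7539065996 dn(u+v)=0.9921295751

m = k² = 0.036325310464
D = 1 − m·sn²u·sn²v = 0.9736416059225156
sn(u+v) = (sn u·cn v·dn v + sn v·cn u·dn u)/D = -0.6396646321820077/0.9736416059225156 = -0.656981612423939
cn(u+v) = (cn u·cn v − sn u·sn v·dn u·dn v)/D = -0.7340348323607211/0.9736416059225156 = -0.753906599610881
dn(u+v) = (dn u·dn v − m·sn u·sn v·cn u·cn v)/D = 0.9659786327487242/0.9736416059225156 = 0.9921295750641933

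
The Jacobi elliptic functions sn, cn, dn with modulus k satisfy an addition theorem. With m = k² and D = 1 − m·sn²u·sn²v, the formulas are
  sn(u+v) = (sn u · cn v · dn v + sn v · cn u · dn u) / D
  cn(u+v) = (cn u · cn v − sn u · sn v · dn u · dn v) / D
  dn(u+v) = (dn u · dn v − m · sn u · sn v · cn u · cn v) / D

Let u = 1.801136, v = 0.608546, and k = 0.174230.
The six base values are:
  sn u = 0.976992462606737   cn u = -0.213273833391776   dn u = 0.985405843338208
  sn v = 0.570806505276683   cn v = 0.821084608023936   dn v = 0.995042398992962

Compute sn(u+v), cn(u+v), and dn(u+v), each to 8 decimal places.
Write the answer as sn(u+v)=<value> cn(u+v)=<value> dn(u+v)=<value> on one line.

sn(u+v)=0.68471935 cn(u+v)=-0.72880684 dn(u+v)=0.99285841

m = k² = 0.0303560929
D = 1 − m·sn²u·sn²v = 0.9905592580361631
sn(u+v) = (sn u·cn v·dn v + sn v·cn u·dn u)/D = 0.6782550913050228/0.9905592580361631 = 0.6847193500060763
cn(u+v) = (cn u·cn v − sn u·sn v·dn u·dn v)/D = -0.7219263638349614/0.9905592580361631 = -0.7288068411638686
dn(u+v) = (dn u·dn v − m·sn u·sn v·cn u·cn v)/D = 0.9834850945535537/0.9905592580361631 = 0.9928584146529161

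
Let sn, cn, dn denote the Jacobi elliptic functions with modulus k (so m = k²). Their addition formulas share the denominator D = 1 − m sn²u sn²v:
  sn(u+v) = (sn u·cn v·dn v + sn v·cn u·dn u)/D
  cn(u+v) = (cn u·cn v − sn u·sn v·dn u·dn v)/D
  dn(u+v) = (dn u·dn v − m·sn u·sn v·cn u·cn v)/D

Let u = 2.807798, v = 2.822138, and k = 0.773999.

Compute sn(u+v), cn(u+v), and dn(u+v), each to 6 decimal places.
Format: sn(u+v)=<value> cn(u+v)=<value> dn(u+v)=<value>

sn(u+v)=-0.990595 cn(u+v)=-0.136826 dn(u+v)=0.641982

sn u = 0.8351016739271012, cn u = -0.5500956227822155, dn u = 0.763025942474769
sn v = 0.8290168997322045, cn v = -0.5592235509690234, dn v = 0.7669906703743642
m = k² = 0.599074452001
D = 1 − m·sn²u·sn²v = 0.7128649063042976
sn(u+v) = (sn u·cn v·dn v + sn v·cn u·dn u)/D = -0.7061604384865376/0.7128649063042976 = -0.9905950373507403
cn(u+v) = (cn u·cn v − sn u·sn v·dn u·dn v)/D = -0.0975387602788544/0.7128649063042976 = -0.1368264301079487
dn(u+v) = (dn u·dn v − m·sn u·sn v·cn u·cn v)/D = 0.4576465577814823/0.7128649063042976 = 0.6419821676368631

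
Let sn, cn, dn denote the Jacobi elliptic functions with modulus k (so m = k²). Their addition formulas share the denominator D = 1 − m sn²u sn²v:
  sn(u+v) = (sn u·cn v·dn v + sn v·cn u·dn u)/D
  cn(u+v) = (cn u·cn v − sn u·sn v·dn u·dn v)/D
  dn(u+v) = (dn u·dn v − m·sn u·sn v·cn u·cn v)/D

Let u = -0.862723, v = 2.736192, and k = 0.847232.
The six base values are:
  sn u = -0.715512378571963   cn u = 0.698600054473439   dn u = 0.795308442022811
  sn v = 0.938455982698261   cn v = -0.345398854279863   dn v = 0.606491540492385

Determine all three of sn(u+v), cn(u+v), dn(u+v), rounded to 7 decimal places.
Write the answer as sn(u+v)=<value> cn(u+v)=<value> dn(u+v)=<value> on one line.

sn(u+v)=0.9925166 cn(u+v)=0.1221098 dn(u+v)=0.5412032

m = k² = 0.717802061824
D = 1 − m·sn²u·sn²v = 0.6763565520929251
sn(u+v) = (sn u·cn v·dn v + sn v·cn u·dn u)/D = 0.6712951040829307/0.6763565520929251 = 0.9925165979477359
cn(u+v) = (cn u·cn v − sn u·sn v·dn u·dn v)/D = 0.08258976203693166/0.6763565520929251 = 0.1221097981255079
dn(u+v) = (dn u·dn v − m·sn u·sn v·cn u·cn v)/D = 0.366046355001902/0.6763565520929251 = 0.5412032364722485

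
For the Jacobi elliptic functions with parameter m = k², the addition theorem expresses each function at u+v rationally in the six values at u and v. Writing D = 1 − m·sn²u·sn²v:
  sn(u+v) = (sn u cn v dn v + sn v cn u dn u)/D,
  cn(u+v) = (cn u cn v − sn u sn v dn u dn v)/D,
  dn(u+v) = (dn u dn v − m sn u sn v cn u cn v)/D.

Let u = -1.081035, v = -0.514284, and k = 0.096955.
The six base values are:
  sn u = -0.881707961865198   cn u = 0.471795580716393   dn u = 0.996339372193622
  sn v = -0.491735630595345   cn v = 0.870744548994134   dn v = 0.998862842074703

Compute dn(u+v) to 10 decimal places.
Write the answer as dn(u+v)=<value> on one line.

m = k² = 0.009400272025
D = 1 − m·sn²u·sn²v = 0.9982329318374401
dn(u+v) = (dn u·dn v − m·sn u·sn v·cn u·cn v)/D = 0.9935320452996499/0.9982329318374401 = 0.9952907919706303

dn(u+v)=0.9952907920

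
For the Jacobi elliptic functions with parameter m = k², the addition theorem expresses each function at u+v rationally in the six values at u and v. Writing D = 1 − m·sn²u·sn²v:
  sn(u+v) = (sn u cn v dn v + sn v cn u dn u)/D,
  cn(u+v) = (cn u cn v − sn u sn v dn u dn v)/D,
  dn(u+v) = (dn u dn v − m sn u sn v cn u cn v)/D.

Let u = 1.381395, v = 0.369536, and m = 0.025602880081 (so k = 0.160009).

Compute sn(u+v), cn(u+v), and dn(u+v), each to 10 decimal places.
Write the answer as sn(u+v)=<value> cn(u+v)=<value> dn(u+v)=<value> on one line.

sn u = 0.9806455591859997, cn u = 0.195791438139613, dn u = 0.9876125698260533
sn v = 0.3609874330570199, cn v = 0.9325706799888701, dn v = 0.9983304259434213
m = k² = 0.025602880081
D = 1 − m·sn²u·sn²v = 0.9967915363713446
sn(u+v) = (sn u·cn v·dn v + sn v·cn u·dn u)/D = 0.9827971617265956/0.9967915363713446 = 0.9859605803880586
cn(u+v) = (cn u·cn v − sn u·sn v·dn u·dn v)/D = -0.1664425002326435/0.9967915363713446 = -0.1669782438548285
dn(u+v) = (dn u·dn v − m·sn u·sn v·cn u·cn v)/D = 0.9843087901950544/0.9967915363713446 = 0.9874770744726308

sn(u+v)=0.9859605804 cn(u+v)=-0.1669782439 dn(u+v)=0.9874770745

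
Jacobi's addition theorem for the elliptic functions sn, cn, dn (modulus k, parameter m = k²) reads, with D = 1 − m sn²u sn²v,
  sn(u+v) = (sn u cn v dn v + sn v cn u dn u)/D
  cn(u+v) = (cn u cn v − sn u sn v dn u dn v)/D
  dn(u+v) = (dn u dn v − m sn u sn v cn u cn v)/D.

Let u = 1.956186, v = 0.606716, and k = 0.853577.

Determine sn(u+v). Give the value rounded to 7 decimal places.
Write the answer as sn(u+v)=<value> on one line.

sn(u+v)=0.9722075

sn u = 0.9963450844013848, cn u = 0.08541939351925581, dn u = 0.5260441703321407
sn v = 0.5494976130788913, cn v = 0.8354952861749736, dn v = 0.8831777074461034
m = k² = 0.728593694929
D = 1 − m·sn²u·sn²v = 0.7816080660540894
sn(u+v) = (sn u·cn v·dn v + sn v·cn u·dn u)/D = 0.7598852140442419/0.7816080660540894 = 0.9722074874181963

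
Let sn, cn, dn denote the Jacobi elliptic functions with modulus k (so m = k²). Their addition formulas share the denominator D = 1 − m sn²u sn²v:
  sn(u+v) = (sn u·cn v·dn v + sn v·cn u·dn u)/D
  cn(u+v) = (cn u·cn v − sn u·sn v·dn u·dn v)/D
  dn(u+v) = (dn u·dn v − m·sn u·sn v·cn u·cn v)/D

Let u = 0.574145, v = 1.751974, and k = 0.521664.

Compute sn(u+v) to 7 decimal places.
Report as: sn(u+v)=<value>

sn(u+v)=0.8551153

sn u = 0.5363747763936168, cn u = 0.8439799163775744, dn u = 0.9600561507287774
sn v = 0.9989373989526135, cn v = -0.04608766617856806, dn v = 0.8534897200043916
m = k² = 0.272133328896
D = 1 − m·sn²u·sn²v = 0.9218741108715737
sn(u+v) = (sn u·cn v·dn v + sn v·cn u·dn u)/D = 0.7883086288812611/0.9218741108715737 = 0.8551152696282632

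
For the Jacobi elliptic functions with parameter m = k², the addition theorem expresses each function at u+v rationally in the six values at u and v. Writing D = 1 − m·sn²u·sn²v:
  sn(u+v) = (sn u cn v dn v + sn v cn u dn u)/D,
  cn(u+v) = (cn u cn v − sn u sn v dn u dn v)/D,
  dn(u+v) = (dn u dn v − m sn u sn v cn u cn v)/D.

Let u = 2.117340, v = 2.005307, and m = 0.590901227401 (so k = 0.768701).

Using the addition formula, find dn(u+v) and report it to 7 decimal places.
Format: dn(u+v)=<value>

dn(u+v)=0.9829502

sn u = 0.9935236607268342, cn u = -0.1136254178251966, dn u = 0.6455445314596654
sn v = 0.9991231533092102, cn v = -0.04186794145238678, dn v = 0.6404175027669624
m = k² = 0.590901227401
D = 1 − m·sn²u·sn²v = 0.4177501743410439
dn(u+v) = (dn u·dn v − m·sn u·sn v·cn u·cn v)/D = 0.4106275989788265/0.4177501743410439 = 0.9829501558594141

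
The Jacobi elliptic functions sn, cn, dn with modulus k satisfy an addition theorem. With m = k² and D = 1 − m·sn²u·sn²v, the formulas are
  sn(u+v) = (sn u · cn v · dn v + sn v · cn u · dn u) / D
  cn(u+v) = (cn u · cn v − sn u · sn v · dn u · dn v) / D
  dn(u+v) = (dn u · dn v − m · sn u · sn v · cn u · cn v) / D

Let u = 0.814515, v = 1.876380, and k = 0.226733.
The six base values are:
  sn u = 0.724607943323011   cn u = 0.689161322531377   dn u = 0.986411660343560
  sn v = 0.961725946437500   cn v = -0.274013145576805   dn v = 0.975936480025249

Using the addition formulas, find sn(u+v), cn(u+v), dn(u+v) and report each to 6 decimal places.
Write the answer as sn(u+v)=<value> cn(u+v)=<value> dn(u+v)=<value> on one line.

sn(u+v)=0.471782 cn(u+v)=-0.881715 dn(u+v)=0.994262

m = k² = 0.051407853289
D = 1 − m·sn²u·sn²v = 0.975034612231121
sn(u+v) = (sn u·cn v·dn v + sn v·cn u·dn u)/D = 0.4600039472396307/0.975034612231121 = 0.4717821721087701
cn(u+v) = (cn u·cn v − sn u·sn v·dn u·dn v)/D = -0.8597027762969313/0.975034612231121 = -0.8817151365834267
dn(u+v) = (dn u·dn v − m·sn u·sn v·cn u·cn v)/D = 0.9694402542737498/0.975034612231121 = 0.9942624006499934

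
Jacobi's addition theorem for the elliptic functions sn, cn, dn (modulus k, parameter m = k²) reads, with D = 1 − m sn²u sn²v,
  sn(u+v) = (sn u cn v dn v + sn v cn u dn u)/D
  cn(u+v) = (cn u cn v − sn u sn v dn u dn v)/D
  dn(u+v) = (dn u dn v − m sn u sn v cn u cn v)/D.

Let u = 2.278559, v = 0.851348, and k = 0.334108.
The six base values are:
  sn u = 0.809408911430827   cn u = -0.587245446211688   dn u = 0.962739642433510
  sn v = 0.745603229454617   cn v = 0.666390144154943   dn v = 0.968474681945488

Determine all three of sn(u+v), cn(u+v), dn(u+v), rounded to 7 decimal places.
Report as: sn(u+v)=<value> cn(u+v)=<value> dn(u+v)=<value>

sn(u+v)=0.1051139 cn(u+v)=-0.9944602 dn(u+v)=0.9993831

m = k² = 0.111628155664
D = 1 − m·sn²u·sn²v = 0.9593439414330675
sn(u+v) = (sn u·cn v·dn v + sn v·cn u·dn u)/D = 0.1008403529191019/0.9593439414330675 = 0.1051138685135871
cn(u+v) = (cn u·cn v − sn u·sn v·dn u·dn v)/D = -0.9540293607575627/0.9593439414330675 = -0.9944601925899841
dn(u+v) = (dn u·dn v − m·sn u·sn v·cn u·cn v)/D = 0.958752145326087/0.9593439414330675 = 0.9993831241524323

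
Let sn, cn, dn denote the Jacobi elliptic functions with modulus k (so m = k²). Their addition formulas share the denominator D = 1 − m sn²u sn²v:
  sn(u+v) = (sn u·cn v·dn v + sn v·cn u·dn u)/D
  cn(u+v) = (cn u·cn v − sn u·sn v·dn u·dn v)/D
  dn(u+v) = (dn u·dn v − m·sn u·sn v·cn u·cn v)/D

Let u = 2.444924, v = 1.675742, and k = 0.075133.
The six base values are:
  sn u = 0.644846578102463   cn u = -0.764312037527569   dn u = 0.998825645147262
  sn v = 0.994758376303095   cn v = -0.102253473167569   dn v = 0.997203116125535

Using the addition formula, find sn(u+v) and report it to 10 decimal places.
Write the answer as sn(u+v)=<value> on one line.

m = k² = 0.005644967689
D = 1 − m·sn²u·sn²v = 0.9976772125591859
sn(u+v) = (sn u·cn v·dn v + sn v·cn u·dn u)/D = -0.8251663145276579/0.9976772125591859 = -0.8270874628989343

sn(u+v)=-0.8270874629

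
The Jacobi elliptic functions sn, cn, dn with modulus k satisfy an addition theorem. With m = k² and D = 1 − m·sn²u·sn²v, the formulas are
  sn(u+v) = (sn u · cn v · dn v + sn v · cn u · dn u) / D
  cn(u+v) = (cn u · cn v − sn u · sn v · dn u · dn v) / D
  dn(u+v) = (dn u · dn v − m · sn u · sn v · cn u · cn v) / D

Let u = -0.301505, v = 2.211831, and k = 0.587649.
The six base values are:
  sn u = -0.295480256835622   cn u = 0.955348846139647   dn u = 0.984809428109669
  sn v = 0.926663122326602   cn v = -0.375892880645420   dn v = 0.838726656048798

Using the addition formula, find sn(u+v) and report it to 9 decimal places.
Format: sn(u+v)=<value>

sn(u+v)=0.990643026

m = k² = 0.345331347201
D = 1 − m·sn²u·sn²v = 0.9741097228924575
sn(u+v) = (sn u·cn v·dn v + sn v·cn u·dn u)/D = 0.9649950037600121/0.9741097228924575 = 0.9906430262235954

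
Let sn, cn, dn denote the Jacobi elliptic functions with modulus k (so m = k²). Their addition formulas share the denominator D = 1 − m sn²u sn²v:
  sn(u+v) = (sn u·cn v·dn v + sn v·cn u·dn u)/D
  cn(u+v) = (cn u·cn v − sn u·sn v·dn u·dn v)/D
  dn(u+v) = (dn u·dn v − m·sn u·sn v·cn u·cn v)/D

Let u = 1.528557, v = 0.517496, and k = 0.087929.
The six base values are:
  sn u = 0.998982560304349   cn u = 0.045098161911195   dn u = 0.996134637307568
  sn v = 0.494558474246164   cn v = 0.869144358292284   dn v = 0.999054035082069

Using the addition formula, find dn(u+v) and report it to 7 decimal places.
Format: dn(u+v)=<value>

m = k² = 0.007731509041
D = 1 − m·sn²u·sn²v = 0.9981128110843175
dn(u+v) = (dn u·dn v − m·sn u·sn v·cn u·cn v)/D = 0.9950426051772888/0.9981128110843175 = 0.9969239890792572

dn(u+v)=0.9969240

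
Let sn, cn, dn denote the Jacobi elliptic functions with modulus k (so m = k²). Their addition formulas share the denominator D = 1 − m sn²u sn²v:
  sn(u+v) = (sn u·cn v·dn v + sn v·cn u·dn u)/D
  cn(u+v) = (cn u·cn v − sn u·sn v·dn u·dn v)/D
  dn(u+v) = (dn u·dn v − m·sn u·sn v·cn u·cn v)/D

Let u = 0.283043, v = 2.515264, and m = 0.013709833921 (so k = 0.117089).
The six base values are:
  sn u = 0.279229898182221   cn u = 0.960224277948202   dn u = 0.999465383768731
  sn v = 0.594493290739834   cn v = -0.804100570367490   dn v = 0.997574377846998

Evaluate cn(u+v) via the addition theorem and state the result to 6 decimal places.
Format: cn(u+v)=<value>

m = k² = 0.013709833921
D = 1 − m·sn²u·sn²v = 0.9996222104462235
cn(u+v) = (cn u·cn v − sn u·sn v·dn u·dn v)/D = -0.9376260054245775/0.9996222104462235 = -0.9379803646079739

cn(u+v)=-0.937980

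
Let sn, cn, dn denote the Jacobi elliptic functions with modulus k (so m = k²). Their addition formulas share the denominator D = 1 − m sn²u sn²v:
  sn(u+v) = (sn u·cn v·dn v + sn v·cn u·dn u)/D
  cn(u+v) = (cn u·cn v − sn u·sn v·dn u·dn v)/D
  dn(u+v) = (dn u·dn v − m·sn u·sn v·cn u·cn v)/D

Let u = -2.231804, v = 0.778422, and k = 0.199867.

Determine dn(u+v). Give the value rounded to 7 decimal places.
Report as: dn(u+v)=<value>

sn u = -0.8059243330291415, cn u = -0.5920185549723365, dn u = 0.986941731529493
sn v = 0.7001751389232184, cn v = 0.7139711302523736, dn v = 0.9901597160899776
m = k² = 0.039946817689
D = 1 − m·sn²u·sn²v = 0.987280088286159
dn(u+v) = (dn u·dn v − m·sn u·sn v·cn u·cn v)/D = 0.9677020025294895/0.987280088286159 = 0.9801696742505407

dn(u+v)=0.9801697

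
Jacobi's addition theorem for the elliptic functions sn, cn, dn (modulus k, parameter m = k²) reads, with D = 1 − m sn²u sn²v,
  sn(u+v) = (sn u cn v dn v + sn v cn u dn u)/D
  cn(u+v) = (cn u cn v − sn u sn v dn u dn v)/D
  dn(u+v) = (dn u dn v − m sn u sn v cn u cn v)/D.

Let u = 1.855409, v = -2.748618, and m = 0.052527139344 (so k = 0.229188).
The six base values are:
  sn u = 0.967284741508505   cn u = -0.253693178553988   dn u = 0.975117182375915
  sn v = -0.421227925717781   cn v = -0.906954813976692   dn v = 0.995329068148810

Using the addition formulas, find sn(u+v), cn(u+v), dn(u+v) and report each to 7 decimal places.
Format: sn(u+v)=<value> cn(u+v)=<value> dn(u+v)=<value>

m = k² = 0.052527139344
D = 1 − m·sn²u·sn²v = 0.9912797942016915
sn(u+v) = (sn u·cn v·dn v + sn v·cn u·dn u)/D = -0.7689822136018971/0.9912797942016915 = -0.7757468860960517
cn(u+v) = (cn u·cn v − sn u·sn v·dn u·dn v)/D = 0.625541353993862/0.9912797942016915 = 0.6310441891914381
dn(u+v) = (dn u·dn v − m·sn u·sn v·cn u·cn v)/D = 0.9754868351912536/0.9912797942016915 = 0.9840681116443451

sn(u+v)=-0.7757469 cn(u+v)=0.6310442 dn(u+v)=0.9840681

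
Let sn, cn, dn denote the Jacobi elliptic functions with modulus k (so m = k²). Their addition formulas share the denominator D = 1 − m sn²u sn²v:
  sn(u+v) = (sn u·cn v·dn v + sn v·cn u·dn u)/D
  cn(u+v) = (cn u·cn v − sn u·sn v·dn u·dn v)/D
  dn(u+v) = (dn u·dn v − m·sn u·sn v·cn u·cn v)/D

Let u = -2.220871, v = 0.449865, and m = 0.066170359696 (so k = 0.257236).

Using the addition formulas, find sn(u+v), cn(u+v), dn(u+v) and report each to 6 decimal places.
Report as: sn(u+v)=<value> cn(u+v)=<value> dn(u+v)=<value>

sn(u+v)=-0.986015 cn(u+v)=-0.166656 dn(u+v)=0.967299

sn u = -0.8227819623563613, cn u = -0.5683571433711511, dn u = 0.9773457122070679
sn v = 0.4339759911394895, cn v = 0.9009244358515856, dn v = 0.9937493620932807
m = k² = 0.066170359696
D = 1 − m·sn²u·sn²v = 0.9915634588877417
sn(u+v) = (sn u·cn v·dn v + sn v·cn u·dn u)/D = -0.9776965985969827/0.9915634588877417 = -0.9860151559978686
cn(u+v) = (cn u·cn v − sn u·sn v·dn u·dn v)/D = -0.165249671991543/0.9915634588877417 = -0.1666556693980103
dn(u+v) = (dn u·dn v − m·sn u·sn v·cn u·cn v)/D = 0.9591383975187487/0.9915634588877417 = 0.9672990557706061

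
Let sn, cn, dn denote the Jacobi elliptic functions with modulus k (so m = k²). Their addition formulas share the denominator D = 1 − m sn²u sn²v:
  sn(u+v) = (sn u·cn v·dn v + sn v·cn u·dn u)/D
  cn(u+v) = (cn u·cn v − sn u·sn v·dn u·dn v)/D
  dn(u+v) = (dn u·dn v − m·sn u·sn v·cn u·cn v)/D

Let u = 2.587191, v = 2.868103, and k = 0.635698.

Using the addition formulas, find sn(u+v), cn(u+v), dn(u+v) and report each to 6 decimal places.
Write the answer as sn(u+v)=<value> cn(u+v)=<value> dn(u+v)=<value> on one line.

sn u = 0.7971132702718036, cn u = -0.6038298057868546, dn u = 0.8621087433698478
sn v = 0.62290683118429, cn v = -0.7822960307095687, dn v = 0.9182588650389861
m = k² = 0.404111947204
D = 1 − m·sn²u·sn²v = 0.9003704987976617
sn(u+v) = (sn u·cn v·dn v + sn v·cn u·dn u)/D = -0.8968712415667934/0.9003704987976617 = -0.9961135363324974
cn(u+v) = (cn u·cn v − sn u·sn v·dn u·dn v)/D = 0.07930328590662923/0.9003704987976617 = 0.08807850325230491
dn(u+v) = (dn u·dn v − m·sn u·sn v·cn u·cn v)/D = 0.6968559862401894/0.9003704987976617 = 0.7739658142628597

sn(u+v)=-0.996114 cn(u+v)=0.088079 dn(u+v)=0.773966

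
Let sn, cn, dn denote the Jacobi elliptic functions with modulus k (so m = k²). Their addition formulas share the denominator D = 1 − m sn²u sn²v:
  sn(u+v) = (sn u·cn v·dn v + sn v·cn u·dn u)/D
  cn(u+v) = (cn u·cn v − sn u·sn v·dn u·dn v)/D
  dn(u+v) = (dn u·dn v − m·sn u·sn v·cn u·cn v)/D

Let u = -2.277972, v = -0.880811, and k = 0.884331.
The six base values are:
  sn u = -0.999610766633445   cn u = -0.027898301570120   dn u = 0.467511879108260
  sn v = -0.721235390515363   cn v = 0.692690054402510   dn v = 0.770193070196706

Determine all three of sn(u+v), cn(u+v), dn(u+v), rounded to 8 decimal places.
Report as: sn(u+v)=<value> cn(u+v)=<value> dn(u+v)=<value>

m = k² = 0.782041317561
D = 1 − m·sn²u·sn²v = 0.5935139860653606
sn(u+v) = (sn u·cn v·dn v + sn v·cn u·dn u)/D = -0.5238905018594088/0.5935139860653606 = -0.8826927657298972
cn(u+v) = (cn u·cn v − sn u·sn v·dn u·dn v)/D = -0.2789222001144581/0.5935139860653606 = -0.4699505094455211
dn(u+v) = (dn u·dn v − m·sn u·sn v·cn u·cn v)/D = 0.3709700902734835/0.5935139860653606 = 0.6250401826800936

sn(u+v)=-0.88269277 cn(u+v)=-0.46995051 dn(u+v)=0.62504018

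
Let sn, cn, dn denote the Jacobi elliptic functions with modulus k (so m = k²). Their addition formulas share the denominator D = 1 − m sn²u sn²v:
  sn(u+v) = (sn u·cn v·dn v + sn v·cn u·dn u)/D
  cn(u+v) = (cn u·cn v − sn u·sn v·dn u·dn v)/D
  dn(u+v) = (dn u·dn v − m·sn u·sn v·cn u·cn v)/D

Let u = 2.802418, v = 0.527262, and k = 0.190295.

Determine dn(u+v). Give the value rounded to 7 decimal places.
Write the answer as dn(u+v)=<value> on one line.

sn u = 0.3596724086696146, cn u = -0.9330786453680085, dn u = 0.9976549693608242
sn v = 0.5024460649529446, cn v = 0.8646085540944534, dn v = 0.9954185849260697
m = k² = 0.036212187025
D = 1 − m·sn²u·sn²v = 0.9988173727005603
dn(u+v) = (dn u·dn v − m·sn u·sn v·cn u·cn v)/D = 0.9983637530033669/0.9988173727005603 = 0.999545843204582

dn(u+v)=0.9995458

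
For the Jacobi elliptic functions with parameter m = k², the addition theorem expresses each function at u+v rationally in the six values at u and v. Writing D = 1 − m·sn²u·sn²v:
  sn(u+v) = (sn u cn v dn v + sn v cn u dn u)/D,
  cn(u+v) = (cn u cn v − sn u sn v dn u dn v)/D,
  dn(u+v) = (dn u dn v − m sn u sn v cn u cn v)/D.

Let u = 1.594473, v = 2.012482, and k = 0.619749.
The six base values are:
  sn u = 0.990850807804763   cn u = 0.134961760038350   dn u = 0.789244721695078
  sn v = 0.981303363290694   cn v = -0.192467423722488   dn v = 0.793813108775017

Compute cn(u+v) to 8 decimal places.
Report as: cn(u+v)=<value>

m = k² = 0.384088823001
D = 1 − m·sn²u·sn²v = 0.636876145607919
cn(u+v) = (cn u·cn v − sn u·sn v·dn u·dn v)/D = -0.635149950694096/0.636876145607919 = -0.9972895908792827

cn(u+v)=-0.99728959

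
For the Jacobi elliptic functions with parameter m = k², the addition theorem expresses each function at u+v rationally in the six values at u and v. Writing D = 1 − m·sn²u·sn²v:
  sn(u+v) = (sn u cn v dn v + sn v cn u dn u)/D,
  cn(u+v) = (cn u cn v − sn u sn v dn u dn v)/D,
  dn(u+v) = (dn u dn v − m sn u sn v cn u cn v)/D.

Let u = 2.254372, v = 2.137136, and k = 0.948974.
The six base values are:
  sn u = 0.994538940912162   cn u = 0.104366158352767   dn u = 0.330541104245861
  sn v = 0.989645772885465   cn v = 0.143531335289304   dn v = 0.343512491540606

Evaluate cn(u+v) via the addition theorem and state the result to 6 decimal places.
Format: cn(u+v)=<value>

m = k² = 0.900551652676
D = 1 − m·sn²u·sn²v = 0.1276078269819554
cn(u+v) = (cn u·cn v − sn u·sn v·dn u·dn v)/D = -0.09677585797126695/0.1276078269819554 = -0.7583849694811565

cn(u+v)=-0.758385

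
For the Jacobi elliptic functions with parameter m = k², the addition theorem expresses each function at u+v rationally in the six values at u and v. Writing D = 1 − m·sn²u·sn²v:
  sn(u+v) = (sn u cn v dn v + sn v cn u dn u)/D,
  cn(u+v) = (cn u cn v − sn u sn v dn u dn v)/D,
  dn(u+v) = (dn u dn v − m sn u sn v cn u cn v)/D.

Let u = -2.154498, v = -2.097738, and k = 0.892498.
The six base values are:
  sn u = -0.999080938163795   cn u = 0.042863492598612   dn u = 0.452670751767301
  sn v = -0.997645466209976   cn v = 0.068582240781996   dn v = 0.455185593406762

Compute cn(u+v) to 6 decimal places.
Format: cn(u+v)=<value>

cn(u+v)=-0.970213

m = k² = 0.796552680004
D = 1 − m·sn²u·sn²v = 0.208650530396973
cn(u+v) = (cn u·cn v − sn u·sn v·dn u·dn v)/D = -0.202435454498115/0.208650530396973 = -0.9702129877789747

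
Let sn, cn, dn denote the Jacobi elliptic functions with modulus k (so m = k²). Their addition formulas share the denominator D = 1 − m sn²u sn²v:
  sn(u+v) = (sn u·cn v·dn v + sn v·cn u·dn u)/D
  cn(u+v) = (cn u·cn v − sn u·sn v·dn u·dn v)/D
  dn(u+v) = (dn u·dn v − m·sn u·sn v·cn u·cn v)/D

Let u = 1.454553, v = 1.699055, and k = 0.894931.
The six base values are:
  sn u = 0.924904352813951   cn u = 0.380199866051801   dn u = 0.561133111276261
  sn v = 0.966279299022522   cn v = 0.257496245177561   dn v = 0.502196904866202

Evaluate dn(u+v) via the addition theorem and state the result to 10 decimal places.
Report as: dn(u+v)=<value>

m = k² = 0.800901494761
D = 1 − m·sn²u·sn²v = 0.3602974203460448
dn(u+v) = (dn u·dn v − m·sn u·sn v·cn u·cn v)/D = 0.211724576846268/0.3602974203460448 = 0.5876383368021865

dn(u+v)=0.5876383368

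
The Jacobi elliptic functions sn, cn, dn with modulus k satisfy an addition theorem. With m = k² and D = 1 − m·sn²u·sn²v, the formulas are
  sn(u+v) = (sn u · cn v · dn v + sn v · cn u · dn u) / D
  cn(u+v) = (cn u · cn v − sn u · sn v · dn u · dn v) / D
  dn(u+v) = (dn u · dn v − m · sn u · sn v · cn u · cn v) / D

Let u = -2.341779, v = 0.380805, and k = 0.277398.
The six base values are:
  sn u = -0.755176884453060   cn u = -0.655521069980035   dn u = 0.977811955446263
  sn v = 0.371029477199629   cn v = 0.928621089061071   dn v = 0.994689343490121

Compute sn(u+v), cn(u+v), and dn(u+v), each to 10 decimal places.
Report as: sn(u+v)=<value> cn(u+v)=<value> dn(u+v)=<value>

sn(u+v)=-0.9410551474 cn(u+v)=-0.3382531736 dn(u+v)=0.9653261418

m = k² = 0.076949650404
D = 1 − m·sn²u·sn²v = 0.9939588327986601
sn(u+v) = (sn u·cn v·dn v + sn v·cn u·dn u)/D = -0.9353700759492756/0.9939588327986601 = -0.9410551474406462
cn(u+v) = (cn u·cn v − sn u·sn v·dn u·dn v)/D = -0.3362097296586181/0.9939588327986601 = -0.3382531736369427
dn(u+v) = (dn u·dn v − m·sn u·sn v·cn u·cn v)/D = 0.9594944451342101/0.9939588327986601 = 0.9653261417604091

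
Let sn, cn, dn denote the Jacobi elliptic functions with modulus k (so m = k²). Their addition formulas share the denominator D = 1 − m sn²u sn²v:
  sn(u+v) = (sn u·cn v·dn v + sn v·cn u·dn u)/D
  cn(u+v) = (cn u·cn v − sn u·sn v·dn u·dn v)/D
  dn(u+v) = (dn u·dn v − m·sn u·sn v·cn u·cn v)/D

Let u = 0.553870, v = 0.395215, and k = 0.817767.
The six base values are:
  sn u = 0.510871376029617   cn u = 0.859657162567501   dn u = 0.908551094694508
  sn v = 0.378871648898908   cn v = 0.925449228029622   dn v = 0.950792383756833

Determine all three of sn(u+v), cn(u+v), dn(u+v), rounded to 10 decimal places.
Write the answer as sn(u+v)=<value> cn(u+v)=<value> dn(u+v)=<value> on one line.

m = k² = 0.668742866289
D = 1 − m·sn²u·sn²v = 0.9749466088820948
sn(u+v) = (sn u·cn v·dn v + sn v·cn u·dn u)/D = 0.7454357153150152/0.9749466088820948 = 0.7645913207183271
cn(u+v) = (cn u·cn v − sn u·sn v·dn u·dn v)/D = 0.6283681122586409/0.9749466088820948 = 0.644515408878798
dn(u+v) = (dn u·dn v − m·sn u·sn v·cn u·cn v)/D = 0.7608663452942119/0.9749466088820948 = 0.7804184745733366

sn(u+v)=0.7645913207 cn(u+v)=0.6445154089 dn(u+v)=0.7804184746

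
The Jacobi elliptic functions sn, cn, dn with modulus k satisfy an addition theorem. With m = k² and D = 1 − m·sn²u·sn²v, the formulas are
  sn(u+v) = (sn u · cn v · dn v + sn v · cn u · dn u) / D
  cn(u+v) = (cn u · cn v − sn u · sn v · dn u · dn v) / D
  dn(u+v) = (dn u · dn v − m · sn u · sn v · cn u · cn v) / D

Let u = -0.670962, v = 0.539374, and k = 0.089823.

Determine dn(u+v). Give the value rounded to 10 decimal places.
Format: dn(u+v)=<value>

dn(u+v)=0.9999305512

sn u = -0.6214490436410933, cn u = 0.7834545846171113, dn u = 0.9984408249846586
sn v = 0.513428168375171, cn v = 0.8581325747918658, dn v = 0.9989360147610336
m = k² = 0.008068171329
D = 1 − m·sn²u·sn²v = 0.9991786173148481
dn(u+v) = (dn u·dn v − m·sn u·sn v·cn u·cn v)/D = 0.9991092255786944/0.9991786173148481 = 0.9999305512198207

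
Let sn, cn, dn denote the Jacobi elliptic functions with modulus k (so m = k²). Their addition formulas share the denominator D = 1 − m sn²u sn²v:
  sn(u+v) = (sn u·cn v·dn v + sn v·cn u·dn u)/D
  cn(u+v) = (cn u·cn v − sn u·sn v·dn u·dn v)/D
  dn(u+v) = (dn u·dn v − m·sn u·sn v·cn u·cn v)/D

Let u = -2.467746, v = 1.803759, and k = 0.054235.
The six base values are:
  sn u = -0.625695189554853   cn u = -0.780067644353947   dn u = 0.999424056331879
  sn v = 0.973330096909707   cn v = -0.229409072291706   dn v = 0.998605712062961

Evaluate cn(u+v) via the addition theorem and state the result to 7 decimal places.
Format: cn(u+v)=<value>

cn(u+v)=0.7876224

m = k² = 0.002941435225
D = 1 − m·sn²u·sn²v = 0.9989090490459361
cn(u+v) = (cn u·cn v − sn u·sn v·dn u·dn v)/D = 0.7867631564242645/0.9989090490459361 = 0.7876224138480942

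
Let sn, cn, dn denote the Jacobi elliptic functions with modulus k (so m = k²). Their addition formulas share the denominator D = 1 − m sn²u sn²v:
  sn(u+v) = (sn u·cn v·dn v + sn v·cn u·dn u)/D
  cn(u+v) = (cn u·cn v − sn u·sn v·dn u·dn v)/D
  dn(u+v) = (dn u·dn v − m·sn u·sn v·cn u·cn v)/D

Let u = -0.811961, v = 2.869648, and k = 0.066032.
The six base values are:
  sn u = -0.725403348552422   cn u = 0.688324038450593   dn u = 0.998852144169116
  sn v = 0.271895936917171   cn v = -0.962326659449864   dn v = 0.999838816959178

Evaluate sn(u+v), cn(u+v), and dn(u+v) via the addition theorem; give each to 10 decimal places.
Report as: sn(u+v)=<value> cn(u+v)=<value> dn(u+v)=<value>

m = k² = 0.004360225024
D = 1 − m·sn²u·sn²v = 0.9998303814092677
sn(u+v) = (sn u·cn v·dn v + sn v·cn u·dn u)/D = 0.8849001485560389/0.9998303814092677 = 0.8850502695354847
cn(u+v) = (cn u·cn v − sn u·sn v·dn u·dn v)/D = -0.4654165002172807/0.9998303814092677 = -0.4654954569006725
dn(u+v) = (dn u·dn v − m·sn u·sn v·cn u·cn v)/D = 0.9981214980724741/0.9998303814092677 = 0.9982908267556494

sn(u+v)=0.8850502695 cn(u+v)=-0.4654954569 dn(u+v)=0.9982908268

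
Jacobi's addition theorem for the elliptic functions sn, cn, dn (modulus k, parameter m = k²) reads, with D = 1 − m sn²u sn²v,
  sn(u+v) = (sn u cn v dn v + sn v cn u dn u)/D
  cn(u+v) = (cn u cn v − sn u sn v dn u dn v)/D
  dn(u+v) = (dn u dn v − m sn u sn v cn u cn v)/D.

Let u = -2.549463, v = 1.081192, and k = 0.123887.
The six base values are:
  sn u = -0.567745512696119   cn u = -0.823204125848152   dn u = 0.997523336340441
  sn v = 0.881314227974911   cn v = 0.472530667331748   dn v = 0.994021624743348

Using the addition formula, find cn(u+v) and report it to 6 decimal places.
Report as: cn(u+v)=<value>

cn(u+v)=0.107563

m = k² = 0.015347988769
D = 1 − m·sn²u·sn²v = 0.9961574417802565
cn(u+v) = (cn u·cn v − sn u·sn v·dn u·dn v)/D = 0.1071498299879062/0.9961574417802565 = 0.1075631476450311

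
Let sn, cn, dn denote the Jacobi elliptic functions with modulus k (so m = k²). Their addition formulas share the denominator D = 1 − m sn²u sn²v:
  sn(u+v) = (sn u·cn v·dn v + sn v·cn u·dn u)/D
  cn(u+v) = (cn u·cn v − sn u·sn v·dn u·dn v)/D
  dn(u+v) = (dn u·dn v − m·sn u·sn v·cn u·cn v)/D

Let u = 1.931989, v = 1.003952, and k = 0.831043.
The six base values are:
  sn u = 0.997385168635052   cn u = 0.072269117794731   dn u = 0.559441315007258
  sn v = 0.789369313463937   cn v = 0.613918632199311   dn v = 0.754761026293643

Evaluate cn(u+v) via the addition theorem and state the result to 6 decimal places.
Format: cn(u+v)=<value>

cn(u+v)=-0.503693

m = k² = 0.690632467849
D = 1 − m·sn²u·sn²v = 0.5719117755173574
cn(u+v) = (cn u·cn v − sn u·sn v·dn u·dn v)/D = -0.2880679527630004/0.5719117755173574 = -0.5036929909380011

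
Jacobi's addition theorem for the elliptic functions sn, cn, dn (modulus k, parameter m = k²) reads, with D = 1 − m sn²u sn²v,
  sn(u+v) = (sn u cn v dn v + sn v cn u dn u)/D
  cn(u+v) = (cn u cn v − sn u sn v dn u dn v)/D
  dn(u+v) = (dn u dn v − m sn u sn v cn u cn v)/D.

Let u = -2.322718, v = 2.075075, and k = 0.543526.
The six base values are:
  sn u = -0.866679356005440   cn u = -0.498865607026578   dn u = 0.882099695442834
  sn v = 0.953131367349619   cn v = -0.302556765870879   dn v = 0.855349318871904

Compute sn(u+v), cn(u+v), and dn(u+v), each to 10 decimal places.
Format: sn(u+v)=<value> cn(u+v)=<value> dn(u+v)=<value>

m = k² = 0.295420512676
D = 1 − m·sn²u·sn²v = 0.7984127427332517
sn(u+v) = (sn u·cn v·dn v + sn v·cn u·dn u)/D = -0.1951352513650839/0.7984127427332517 = -0.2444039791963569
cn(u+v) = (cn u·cn v − sn u·sn v·dn u·dn v)/D = 0.774199678011764/0.7984127427332517 = 0.9696734991495781
dn(u+v) = (dn u·dn v − m·sn u·sn v·cn u·cn v)/D = 0.79133681483263/0.7984127427332517 = 0.991137506302319

sn(u+v)=-0.2444039792 cn(u+v)=0.9696734991 dn(u+v)=0.9911375063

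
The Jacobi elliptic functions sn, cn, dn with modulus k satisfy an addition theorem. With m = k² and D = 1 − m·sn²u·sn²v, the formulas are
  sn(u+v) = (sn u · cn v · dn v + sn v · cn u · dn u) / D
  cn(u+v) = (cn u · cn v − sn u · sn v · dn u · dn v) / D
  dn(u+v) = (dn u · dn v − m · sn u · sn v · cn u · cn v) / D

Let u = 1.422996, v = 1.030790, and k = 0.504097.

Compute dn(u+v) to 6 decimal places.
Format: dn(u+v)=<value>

sn u = 0.9737730494425327, cn u = 0.2275215334411027, dn u = 0.8712294078195075
sn v = 0.8379075293764113, cn v = 0.5458122133246181, dn v = 0.9064157431638397
m = k² = 0.254113785409
D = 1 − m·sn²u·sn²v = 0.8308251060221643
dn(u+v) = (dn u·dn v − m·sn u·sn v·cn u·cn v)/D = 0.7639477947735748/0.8308251060221643 = 0.9195049466321672

dn(u+v)=0.919505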